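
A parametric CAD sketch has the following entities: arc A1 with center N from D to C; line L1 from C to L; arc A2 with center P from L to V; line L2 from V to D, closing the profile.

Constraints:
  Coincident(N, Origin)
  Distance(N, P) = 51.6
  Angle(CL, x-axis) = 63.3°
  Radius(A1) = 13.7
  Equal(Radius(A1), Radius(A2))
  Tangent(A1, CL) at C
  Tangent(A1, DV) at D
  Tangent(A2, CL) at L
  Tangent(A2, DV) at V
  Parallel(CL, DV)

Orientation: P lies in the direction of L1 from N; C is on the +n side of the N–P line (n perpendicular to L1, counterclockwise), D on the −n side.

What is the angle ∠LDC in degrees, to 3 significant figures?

62.0°

The slot axis is L1's direction at 63.3°, so u = (cos 63.3°, sin 63.3°) = (0.449, 0.893) and n = (−sin 63.3°, cos 63.3°) = (-0.893, 0.449). N is at the origin and P lies 51.6 along u from N, so P = 51.6·u = (23.2, 46.1). Tangency of A1 to both parallel lines with radius 13.7 puts C and D at N ± 13.7·n: C = (-12.2, 6.16), D = (12.2, -6.16). Equal radii place L and V the same way about P: L = P + 13.7·n = (10.9, 52.3), V = P − 13.7·n = (35.4, 39.9). Then cos ∠LDC = DL·DC / (|DL||DC|), giving 62.0°.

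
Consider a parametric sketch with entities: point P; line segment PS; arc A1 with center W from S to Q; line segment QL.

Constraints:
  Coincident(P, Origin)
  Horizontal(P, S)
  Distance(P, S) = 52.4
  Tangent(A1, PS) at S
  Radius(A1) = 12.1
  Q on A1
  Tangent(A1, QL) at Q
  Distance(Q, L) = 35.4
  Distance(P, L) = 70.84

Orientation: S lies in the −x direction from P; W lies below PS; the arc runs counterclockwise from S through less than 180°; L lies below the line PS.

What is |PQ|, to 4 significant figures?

65.77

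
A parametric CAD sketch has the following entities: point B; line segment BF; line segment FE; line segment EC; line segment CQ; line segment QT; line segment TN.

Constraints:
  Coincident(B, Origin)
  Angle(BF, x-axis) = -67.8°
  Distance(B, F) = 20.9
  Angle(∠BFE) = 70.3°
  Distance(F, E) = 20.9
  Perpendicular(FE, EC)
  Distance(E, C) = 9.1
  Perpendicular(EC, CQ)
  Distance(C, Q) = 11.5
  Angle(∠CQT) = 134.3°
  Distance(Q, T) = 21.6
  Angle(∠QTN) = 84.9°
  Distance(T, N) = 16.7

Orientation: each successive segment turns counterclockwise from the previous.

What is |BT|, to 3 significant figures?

29.0

EC is perpendicular to CQ, so CQ runs at -138°; with |CQ| = 11.5, Q = (8.82, -6.30). ∠CQT = 134.3° gives QT at -92.4° from the x-axis; with |QT| = 21.6, T = (7.91, -27.9). Then |BT| = |T − B| = 29.0.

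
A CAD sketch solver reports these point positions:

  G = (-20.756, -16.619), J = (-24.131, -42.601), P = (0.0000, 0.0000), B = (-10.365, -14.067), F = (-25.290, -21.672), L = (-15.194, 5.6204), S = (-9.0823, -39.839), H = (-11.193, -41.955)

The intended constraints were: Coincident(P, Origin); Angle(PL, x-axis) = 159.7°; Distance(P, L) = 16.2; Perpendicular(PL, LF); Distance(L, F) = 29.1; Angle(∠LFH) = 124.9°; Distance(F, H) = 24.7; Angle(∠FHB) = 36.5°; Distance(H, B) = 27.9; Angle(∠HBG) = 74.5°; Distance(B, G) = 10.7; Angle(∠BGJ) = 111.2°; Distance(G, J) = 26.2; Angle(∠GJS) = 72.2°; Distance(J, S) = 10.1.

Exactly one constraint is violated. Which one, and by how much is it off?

Distance(J, S) = 10.1 — off by 5.20.

P = (0.00, 0.00) ✓; PL at 159.7° ✓; |PL| = 16.20 ✓; ∠(PL, LF) = 90.00° ✓; |LF| = 29.10 ✓; ∠LFH = 124.9° ✓; |FH| = 24.70 ✓; ∠FHB = 36.50° ✓; |HB| = 27.90 ✓; ∠HBG = 74.50° ✓; |BG| = 10.70 ✓; ∠BGJ = 111.2° ✓; |GJ| = 26.20 ✓; ∠GJS = 72.20° ✓; |JS| = 15.30 ✗.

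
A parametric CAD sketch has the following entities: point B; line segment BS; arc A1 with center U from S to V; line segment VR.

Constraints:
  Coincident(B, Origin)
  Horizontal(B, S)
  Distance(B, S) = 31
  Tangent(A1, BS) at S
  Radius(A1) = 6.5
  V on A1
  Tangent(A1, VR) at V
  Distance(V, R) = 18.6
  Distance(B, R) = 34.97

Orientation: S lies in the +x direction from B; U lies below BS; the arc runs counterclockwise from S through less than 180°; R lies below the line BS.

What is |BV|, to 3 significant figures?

25.3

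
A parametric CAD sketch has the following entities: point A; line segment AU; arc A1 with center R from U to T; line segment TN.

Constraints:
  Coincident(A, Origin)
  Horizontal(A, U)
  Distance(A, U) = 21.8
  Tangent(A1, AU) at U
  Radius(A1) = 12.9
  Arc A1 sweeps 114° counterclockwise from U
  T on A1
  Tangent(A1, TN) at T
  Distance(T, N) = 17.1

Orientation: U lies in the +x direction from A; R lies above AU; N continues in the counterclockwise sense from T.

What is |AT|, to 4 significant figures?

38.17

A is at the origin; A and U share the same y with |AU| = 21.8 and U on the +x side, so U = (21.80, 0.000). Tangency of A1 to AU means the radius RU is perpendicular to AU, so R = U + (0, 12.9) = (21.80, 12.90). On A1, U sits at bearing -90° from R; a 114° counterclockwise sweep puts T at bearing 24°, so T = R + 12.9·(cos 24°, sin 24°) = (33.58, 18.15). Then |AT| = |T − A| = 38.17.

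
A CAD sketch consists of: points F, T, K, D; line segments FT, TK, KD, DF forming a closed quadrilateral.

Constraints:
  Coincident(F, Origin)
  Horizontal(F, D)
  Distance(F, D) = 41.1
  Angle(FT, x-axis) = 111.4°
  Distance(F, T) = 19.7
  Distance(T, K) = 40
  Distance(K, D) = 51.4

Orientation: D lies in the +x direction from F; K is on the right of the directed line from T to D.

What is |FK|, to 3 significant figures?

22.3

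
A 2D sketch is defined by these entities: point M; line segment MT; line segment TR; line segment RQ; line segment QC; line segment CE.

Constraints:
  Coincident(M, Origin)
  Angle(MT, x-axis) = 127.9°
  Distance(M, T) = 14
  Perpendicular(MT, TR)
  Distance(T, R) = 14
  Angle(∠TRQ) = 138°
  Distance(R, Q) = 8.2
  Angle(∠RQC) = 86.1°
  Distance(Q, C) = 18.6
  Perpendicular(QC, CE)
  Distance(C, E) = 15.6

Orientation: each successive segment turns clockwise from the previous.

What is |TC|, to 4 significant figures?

19.62

M is at the origin; MT runs at 127.9° with length 14.0, so T = (-8.600, 11.05). MT is perpendicular to TR, so TR runs at 37.90°; with |TR| = 14.0, R = (2.447, 19.65). ∠TRQ = 138.0° gives RQ at -4.100° from the x-axis; with |RQ| = 8.2, Q = (10.63, 19.06). ∠RQC = 86.1° gives QC at -98.00° from the x-axis; with |QC| = 18.6, C = (8.038, 0.6419). Then |TC| = |C − T| = 19.62.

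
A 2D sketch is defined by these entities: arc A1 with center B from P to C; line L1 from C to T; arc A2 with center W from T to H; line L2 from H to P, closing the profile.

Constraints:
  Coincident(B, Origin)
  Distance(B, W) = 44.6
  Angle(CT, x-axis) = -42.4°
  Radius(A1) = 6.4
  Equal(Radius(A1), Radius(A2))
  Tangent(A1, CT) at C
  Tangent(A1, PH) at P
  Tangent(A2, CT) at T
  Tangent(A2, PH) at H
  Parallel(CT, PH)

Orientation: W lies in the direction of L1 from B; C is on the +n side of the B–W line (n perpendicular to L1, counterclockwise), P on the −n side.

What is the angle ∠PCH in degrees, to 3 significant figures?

74.0°

The slot axis is L1's direction at -42.4°, so u = (cos -42.4°, sin -42.4°) = (0.738, -0.674) and n = (−sin -42.4°, cos -42.4°) = (0.674, 0.738). B is at the origin and W lies 44.6 along u from B, so W = 44.6·u = (32.9, -30.1). Tangency of A1 to both parallel lines with radius 6.4 puts C and P at B ± 6.4·n: C = (4.32, 4.73), P = (-4.32, -4.73). Equal radii place T and H the same way about W: T = W + 6.4·n = (37.3, -25.3), H = W − 6.4·n = (28.6, -34.8). Then cos ∠PCH = CP·CH / (|CP||CH|), giving 74.0°.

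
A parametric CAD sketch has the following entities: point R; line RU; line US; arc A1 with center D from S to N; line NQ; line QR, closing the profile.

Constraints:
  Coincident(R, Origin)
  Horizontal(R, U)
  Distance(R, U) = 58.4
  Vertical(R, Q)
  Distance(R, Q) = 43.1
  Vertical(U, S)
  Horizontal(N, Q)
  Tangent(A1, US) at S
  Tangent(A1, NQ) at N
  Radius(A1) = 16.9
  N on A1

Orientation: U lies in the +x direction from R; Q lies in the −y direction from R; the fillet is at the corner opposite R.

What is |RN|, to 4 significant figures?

59.83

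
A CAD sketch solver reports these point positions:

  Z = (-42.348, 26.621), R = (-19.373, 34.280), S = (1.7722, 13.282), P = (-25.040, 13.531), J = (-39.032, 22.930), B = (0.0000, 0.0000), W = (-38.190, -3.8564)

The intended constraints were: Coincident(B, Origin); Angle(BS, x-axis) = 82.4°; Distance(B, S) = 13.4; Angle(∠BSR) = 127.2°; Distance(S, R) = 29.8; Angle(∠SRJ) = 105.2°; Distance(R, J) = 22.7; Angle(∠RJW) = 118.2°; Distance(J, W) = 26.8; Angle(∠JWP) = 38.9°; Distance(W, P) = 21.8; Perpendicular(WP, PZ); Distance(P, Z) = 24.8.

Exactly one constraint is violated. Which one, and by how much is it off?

Distance(P, Z) = 24.8 — off by 3.10.

B = (0.00, 0.00) ✓; BS at 82.40° ✓; |BS| = 13.40 ✓; ∠BSR = 127.2° ✓; |SR| = 29.80 ✓; ∠SRJ = 105.2° ✓; |RJ| = 22.70 ✓; ∠RJW = 118.2° ✓; |JW| = 26.80 ✓; ∠JWP = 38.90° ✓; |WP| = 21.80 ✓; ∠(WP, PZ) = 90.00° ✓; |PZ| = 21.70 ✗.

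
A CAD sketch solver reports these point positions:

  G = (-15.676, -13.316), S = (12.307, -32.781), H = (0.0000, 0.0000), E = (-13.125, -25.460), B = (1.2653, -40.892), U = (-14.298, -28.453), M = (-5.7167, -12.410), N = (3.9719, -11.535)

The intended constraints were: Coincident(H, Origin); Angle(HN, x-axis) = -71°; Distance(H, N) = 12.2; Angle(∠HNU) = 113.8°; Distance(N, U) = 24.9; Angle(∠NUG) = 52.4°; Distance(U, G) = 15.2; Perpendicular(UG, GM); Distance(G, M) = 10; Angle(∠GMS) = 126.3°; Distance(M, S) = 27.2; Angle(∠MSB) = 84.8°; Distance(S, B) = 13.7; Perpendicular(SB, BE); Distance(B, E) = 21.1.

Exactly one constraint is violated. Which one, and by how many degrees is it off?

Perpendicular(SB, BE) — off by 6.70°.

H = (0.00, 0.00) ✓; HN at -71.00° ✓; |HN| = 12.20 ✓; ∠HNU = 113.8° ✓; |NU| = 24.90 ✓; ∠NUG = 52.40° ✓; |UG| = 15.20 ✓; ∠(UG, GM) = 90.00° ✓; |GM| = 10.00 ✓; ∠GMS = 126.3° ✓; |MS| = 27.20 ✓; ∠MSB = 84.80° ✓; |SB| = 13.70 ✓; ∠(SB, BE) = 83.30° ✗; |BE| = 21.10 ✓.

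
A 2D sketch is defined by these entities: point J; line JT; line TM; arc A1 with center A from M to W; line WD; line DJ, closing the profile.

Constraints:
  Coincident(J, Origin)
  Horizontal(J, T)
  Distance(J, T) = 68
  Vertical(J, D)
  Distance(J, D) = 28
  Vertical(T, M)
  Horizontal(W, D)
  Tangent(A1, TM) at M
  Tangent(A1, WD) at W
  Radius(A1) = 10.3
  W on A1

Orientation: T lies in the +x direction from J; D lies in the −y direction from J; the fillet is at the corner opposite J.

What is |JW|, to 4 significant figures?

64.13

J is at the origin; J and T share the same y with |JT| = 68.0 and T on the +x side, so T = (68.00, 0.000). J and D share the same x with |JD| = 28.0 and D on the −y side, so D = (0.000, -28.00). The virtual corner opposite J is at (68.00, -28.00). Since A1 is tangent to TM there, AM ⟂ TM and the tangent condition forces AW to be normal to WD, with radius 10.3, so the center A sits 10.3 in from both sides at A = (57.70, -17.70). That places the tangent points at M = (68.00, -17.70) on TM and W = (57.70, -28.00) on WD. Then |JW| = |W − J| = 64.13.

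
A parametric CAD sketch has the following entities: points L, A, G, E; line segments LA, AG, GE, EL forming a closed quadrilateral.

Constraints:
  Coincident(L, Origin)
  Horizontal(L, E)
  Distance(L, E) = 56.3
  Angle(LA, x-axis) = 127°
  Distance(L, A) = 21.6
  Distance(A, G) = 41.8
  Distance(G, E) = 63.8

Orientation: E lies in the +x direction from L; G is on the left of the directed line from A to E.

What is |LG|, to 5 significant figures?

50.673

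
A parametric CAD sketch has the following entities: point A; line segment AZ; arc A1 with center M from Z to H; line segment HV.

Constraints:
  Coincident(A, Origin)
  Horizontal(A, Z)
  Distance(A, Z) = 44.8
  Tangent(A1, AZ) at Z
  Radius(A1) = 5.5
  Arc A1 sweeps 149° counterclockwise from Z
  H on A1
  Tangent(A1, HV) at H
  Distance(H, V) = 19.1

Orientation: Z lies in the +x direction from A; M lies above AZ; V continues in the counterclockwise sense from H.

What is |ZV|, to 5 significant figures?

24.195

A is at the origin; AZ is horizontal with |AZ| = 44.8 and Z on the +x side, so Z = (44.800, 0.0000). Since A1 is tangent to AZ there, MZ ⟂ AZ, so M = Z + (0, 5.5) = (44.800, 5.5000). On A1, Z sits at bearing -90° from M; a 149° counterclockwise sweep puts H at bearing 59°, so H = M + 5.5·(cos 59°, sin 59°) = (47.633, 10.214). The tangent condition forces MH to be normal to HV, so HV runs along (−sin 59°, cos 59°); with |HV| = 19.1, V = (31.261, 20.052). Then |ZV| = |V − Z| = 24.195.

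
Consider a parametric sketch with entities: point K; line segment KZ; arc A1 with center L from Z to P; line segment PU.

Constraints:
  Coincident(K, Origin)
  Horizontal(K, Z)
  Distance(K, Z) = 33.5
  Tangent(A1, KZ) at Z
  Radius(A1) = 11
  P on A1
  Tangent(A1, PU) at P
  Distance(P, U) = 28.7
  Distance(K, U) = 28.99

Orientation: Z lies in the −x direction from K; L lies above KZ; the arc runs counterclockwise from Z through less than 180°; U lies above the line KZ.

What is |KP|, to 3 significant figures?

25.0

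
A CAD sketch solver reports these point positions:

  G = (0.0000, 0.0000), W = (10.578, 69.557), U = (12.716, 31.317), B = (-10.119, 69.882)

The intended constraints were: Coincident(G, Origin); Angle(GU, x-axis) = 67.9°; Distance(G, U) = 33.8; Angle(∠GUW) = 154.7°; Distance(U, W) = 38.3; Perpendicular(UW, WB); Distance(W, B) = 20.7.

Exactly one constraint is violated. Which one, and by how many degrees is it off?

Perpendicular(UW, WB) — off by 4.10°.

G = (0.00, 0.00) ✓; GU at 67.90° ✓; |GU| = 33.80 ✓; ∠GUW = 154.7° ✓; |UW| = 38.30 ✓; ∠(UW, WB) = 85.90° ✗; |WB| = 20.70 ✓.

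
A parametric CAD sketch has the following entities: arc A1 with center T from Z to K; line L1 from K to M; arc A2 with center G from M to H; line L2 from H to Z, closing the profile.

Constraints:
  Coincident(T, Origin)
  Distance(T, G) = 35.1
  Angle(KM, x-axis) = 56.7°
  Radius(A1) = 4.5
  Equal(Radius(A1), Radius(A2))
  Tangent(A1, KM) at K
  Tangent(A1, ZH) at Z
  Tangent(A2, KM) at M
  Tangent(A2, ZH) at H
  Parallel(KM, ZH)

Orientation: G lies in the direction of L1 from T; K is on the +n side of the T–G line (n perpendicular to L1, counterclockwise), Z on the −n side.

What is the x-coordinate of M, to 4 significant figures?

15.51

The slot axis is L1's direction at 56.7°, so u = (cos 56.7°, sin 56.7°) = (0.5490, 0.8358) and n = (−sin 56.7°, cos 56.7°) = (-0.8358, 0.5490). T is at the origin and G lies 35.1 along u from T, so G = 35.1·u = (19.27, 29.34). Tangency of A1 to both parallel lines with radius 4.5 puts K and Z at T ± 4.5·n: K = (-3.761, 2.471), Z = (3.761, -2.471). Equal radii place M and H the same way about G: M = G + 4.5·n = (15.51, 31.81), H = G − 4.5·n = (23.03, 26.87). So M.x = 15.51.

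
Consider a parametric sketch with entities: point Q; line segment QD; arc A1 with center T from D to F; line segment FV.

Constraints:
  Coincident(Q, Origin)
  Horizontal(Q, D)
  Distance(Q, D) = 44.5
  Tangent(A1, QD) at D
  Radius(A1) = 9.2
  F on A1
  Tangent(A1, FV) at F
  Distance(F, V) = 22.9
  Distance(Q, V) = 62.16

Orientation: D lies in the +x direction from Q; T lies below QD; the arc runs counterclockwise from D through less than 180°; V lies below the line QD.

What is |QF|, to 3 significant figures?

40.7

Checks: |TF| = 9.200 ✓; ∠(TF, FV) = 90.00° ✓; |FV| = 22.90 ✓; |QV| = 62.16 ✓.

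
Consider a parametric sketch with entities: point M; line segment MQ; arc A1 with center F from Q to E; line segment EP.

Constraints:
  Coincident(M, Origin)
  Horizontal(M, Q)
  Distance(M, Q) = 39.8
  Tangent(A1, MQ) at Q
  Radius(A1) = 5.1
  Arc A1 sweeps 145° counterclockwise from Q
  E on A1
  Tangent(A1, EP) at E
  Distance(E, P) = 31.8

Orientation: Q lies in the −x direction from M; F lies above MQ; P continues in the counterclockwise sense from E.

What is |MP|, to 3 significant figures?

68.7

M is at the origin; MQ is horizontal with |MQ| = 39.8 and Q on the −x side, so Q = (-39.8, 0.00). A1 meets MQ tangentially, so FQ is at right angles to MQ, so F = Q + (0, 5.1) = (-39.8, 5.10). On A1, Q sits at bearing -90° from F; a 145° counterclockwise sweep puts E at bearing 55°, so E = F + 5.1·(cos 55°, sin 55°) = (-36.9, 9.28). Since A1 is tangent to EP there, FE ⟂ EP, so EP runs along (−sin 55°, cos 55°); with |EP| = 31.8, P = (-62.9, 27.5). Then |MP| = |P − M| = 68.7.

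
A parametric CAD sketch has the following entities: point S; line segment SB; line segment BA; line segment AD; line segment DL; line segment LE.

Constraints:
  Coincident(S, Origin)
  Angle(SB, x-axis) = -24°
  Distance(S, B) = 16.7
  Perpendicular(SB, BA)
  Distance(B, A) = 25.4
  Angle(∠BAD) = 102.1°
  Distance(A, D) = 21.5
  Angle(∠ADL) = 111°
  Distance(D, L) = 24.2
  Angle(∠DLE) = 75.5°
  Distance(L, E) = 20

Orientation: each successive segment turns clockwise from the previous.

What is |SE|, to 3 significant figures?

3.55

S is at the origin; SB runs at -24.0° with length 16.7, so B = (15.3, -6.79). The perpendicularity gives BA at right angles to SB, so BA runs at -114°; with |BA| = 25.4, A = (4.93, -30.0). ∠BAD = 102.1° gives AD at 168° from the x-axis; with |AD| = 21.5, D = (-16.1, -25.6). ∠ADL = 111.0° gives DL at 99.1° from the x-axis; with |DL| = 24.2, L = (-19.9, -1.67). ∠DLE = 75.5° gives LE at -5.40° from the x-axis; with |LE| = 20.0, E = (-0.0290, -3.55). Then |SE| = |E − S| = 3.55.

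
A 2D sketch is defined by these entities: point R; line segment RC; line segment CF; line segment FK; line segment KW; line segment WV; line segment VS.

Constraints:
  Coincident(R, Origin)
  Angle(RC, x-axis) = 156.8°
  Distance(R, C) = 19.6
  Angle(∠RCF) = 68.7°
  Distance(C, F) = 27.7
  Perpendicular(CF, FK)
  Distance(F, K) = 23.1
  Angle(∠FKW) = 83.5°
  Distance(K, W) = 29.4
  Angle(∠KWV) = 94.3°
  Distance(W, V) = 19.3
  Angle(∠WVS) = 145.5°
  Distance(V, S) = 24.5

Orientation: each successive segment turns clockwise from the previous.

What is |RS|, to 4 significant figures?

38.02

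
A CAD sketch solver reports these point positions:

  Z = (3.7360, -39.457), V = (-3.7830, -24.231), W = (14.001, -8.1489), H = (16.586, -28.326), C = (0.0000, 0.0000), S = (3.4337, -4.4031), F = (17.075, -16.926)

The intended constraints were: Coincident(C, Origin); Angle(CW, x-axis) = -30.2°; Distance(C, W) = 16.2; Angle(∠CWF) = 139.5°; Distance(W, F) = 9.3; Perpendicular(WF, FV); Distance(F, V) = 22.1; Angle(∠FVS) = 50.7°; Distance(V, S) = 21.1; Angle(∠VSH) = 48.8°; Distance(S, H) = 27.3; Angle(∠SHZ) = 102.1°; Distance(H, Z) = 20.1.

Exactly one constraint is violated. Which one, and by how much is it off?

Distance(H, Z) = 20.1 — off by 3.10.

C = (0.00, 0.00) ✓; CW at -30.20° ✓; |CW| = 16.20 ✓; ∠CWF = 139.5° ✓; |WF| = 9.300 ✓; ∠(WF, FV) = 90.00° ✓; |FV| = 22.10 ✓; ∠FVS = 50.70° ✓; |VS| = 21.10 ✓; ∠VSH = 48.80° ✓; |SH| = 27.30 ✓; ∠SHZ = 102.1° ✓; |HZ| = 17.00 ✗.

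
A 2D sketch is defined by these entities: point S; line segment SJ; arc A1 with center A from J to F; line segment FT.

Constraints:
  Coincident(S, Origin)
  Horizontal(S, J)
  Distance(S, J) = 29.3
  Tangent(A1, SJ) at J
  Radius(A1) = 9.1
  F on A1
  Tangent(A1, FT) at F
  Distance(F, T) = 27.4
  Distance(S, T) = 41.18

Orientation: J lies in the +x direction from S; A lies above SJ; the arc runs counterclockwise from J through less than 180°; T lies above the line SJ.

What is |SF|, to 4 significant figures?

39.31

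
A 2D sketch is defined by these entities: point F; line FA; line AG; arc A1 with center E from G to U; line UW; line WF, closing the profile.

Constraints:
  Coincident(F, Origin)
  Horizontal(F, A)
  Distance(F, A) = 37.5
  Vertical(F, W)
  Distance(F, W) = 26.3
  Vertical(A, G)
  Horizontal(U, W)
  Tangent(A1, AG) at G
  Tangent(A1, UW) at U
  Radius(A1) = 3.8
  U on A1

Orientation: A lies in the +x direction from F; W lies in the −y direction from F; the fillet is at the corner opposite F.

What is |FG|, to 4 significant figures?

43.73

F is at the origin; FA is horizontal with |FA| = 37.5 and A on the +x side, so A = (37.50, 0.000). FW is vertical with |FW| = 26.3 and W on the −y side, so W = (0.000, -26.30). The virtual corner opposite F is at (37.50, -26.30). Tangency of A1 to AG means the radius EG is perpendicular to AG and A1 meets UW tangentially, so EU is at right angles to UW, with radius 3.8, so the center E sits 3.8 in from both sides at E = (33.70, -22.50). That places the tangent points at G = (37.50, -22.50) on AG and U = (33.70, -26.30) on UW. Then |FG| = |G − F| = 43.73.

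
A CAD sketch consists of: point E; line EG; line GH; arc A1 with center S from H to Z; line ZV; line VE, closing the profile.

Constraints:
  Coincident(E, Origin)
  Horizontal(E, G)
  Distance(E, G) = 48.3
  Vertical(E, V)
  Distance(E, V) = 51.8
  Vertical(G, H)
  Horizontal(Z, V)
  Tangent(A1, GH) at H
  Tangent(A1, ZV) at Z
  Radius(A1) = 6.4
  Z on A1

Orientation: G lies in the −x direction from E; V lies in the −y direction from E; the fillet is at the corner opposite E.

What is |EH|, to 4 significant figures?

66.29

E is at the origin; E and G share the same y with |EG| = 48.3 and G on the −x side, so G = (-48.30, 0.000). E and V share the same x with |EV| = 51.8 and V on the −y side, so V = (0.000, -51.80). The virtual corner opposite E is at (-48.30, -51.80). Since A1 is tangent to GH there, SH ⟂ GH and since A1 is tangent to ZV there, SZ ⟂ ZV, with radius 6.4, so the center S sits 6.4 in from both sides at S = (-41.90, -45.40). That places the tangent points at H = (-48.30, -45.40) on GH and Z = (-41.90, -51.80) on ZV. Then |EH| = |H − E| = 66.29.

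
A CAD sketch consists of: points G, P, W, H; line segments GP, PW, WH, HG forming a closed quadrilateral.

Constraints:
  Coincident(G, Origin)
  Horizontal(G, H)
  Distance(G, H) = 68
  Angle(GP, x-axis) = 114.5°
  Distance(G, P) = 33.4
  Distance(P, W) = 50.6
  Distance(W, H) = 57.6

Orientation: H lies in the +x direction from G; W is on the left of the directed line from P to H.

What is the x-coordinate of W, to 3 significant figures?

34.1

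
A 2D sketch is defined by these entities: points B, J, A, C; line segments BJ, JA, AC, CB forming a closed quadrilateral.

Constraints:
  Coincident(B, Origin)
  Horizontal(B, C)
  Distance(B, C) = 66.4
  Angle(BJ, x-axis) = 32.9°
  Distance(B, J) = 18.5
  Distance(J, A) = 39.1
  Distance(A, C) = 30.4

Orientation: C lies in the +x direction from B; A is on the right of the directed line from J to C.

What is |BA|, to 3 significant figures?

46.1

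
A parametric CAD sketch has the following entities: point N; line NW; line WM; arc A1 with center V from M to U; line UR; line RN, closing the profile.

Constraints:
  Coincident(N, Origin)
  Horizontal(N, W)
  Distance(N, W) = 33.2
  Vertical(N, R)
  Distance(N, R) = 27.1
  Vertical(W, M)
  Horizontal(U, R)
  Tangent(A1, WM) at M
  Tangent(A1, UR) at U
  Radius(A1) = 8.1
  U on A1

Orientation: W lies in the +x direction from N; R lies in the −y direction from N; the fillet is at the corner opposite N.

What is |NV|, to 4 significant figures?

31.48

N and R share the same x with |NR| = 27.1 and R on the −y side, so R = (0.000, -27.10). The virtual corner opposite N is at (33.20, -27.10). Tangency of A1 to WM means the radius VM is perpendicular to WM and A1 meets UR tangentially, so VU is at right angles to UR, with radius 8.1, so the center V sits 8.1 in from both sides at V = (25.10, -19.00). Then |NV| = |V − N| = 31.48.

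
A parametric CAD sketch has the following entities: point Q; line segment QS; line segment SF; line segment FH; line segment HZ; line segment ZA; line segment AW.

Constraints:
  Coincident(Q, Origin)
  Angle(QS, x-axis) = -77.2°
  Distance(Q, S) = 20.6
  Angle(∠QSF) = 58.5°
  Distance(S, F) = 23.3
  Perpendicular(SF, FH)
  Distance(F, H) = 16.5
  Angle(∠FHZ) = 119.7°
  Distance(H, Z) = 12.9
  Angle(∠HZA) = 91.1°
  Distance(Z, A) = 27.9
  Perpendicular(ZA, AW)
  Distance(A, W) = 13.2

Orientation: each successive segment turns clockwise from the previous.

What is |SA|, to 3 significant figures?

2.44

Q is at the origin; QS runs at -77.2° with length 20.6, so S = (4.56, -20.1). ∠QSF = 58.5° gives SF at 161° from the x-axis; with |SF| = 23.3, F = (-17.5, -12.6). SF is perpendicular to FH, so FH runs at 71.3°; with |FH| = 16.5, H = (-12.2, 3.01). ∠FHZ = 119.7° gives HZ at 11.0° from the x-axis; with |HZ| = 12.9, Z = (0.447, 5.47). ∠HZA = 91.1° gives ZA at -77.9° from the x-axis; with |ZA| = 27.9, A = (6.30, -21.8). Then |SA| = |A − S| = 2.44.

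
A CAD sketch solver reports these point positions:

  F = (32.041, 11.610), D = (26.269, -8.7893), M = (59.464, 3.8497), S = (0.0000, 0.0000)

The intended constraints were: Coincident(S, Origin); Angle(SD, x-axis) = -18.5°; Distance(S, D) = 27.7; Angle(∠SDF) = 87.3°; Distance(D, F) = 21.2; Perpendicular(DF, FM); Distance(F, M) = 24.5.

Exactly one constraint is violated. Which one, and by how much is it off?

Distance(F, M) = 24.5 — off by 4.00.

S = (0.00, 0.00) ✓; SD at -18.50° ✓; |SD| = 27.70 ✓; ∠SDF = 87.30° ✓; |DF| = 21.20 ✓; ∠(DF, FM) = 90.00° ✓; |FM| = 28.50 ✗.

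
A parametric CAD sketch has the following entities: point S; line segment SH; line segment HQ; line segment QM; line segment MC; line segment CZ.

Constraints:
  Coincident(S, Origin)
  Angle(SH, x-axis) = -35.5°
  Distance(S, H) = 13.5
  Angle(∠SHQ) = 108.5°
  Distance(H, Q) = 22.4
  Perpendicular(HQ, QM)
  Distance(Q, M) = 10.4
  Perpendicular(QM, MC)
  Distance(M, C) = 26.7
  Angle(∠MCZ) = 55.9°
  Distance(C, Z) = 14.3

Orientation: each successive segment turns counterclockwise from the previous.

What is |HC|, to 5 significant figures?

11.254

S is at the origin; SH runs at -35.5° with length 13.5, so H = (10.991, -7.8395). ∠SHQ = 108.5° gives HQ at 36.000° from the x-axis; with |HQ| = 22.4, Q = (29.113, 5.3269). The perpendicularity gives QM at right angles to HQ, so QM runs at 126.00°; with |QM| = 10.4, M = (23.000, 13.741). QM is perpendicular to MC, so MC runs at -144.00°; with |MC| = 26.7, C = (1.3988, -1.9532). Then |HC| = |C − H| = 11.254.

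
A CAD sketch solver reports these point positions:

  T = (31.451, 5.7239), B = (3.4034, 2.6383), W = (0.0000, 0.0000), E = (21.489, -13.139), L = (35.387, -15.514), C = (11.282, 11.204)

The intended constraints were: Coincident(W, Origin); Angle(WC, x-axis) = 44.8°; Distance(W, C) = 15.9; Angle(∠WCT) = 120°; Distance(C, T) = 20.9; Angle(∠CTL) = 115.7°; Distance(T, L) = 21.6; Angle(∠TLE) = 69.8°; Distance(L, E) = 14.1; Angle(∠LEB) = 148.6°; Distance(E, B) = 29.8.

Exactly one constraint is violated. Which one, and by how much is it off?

Distance(E, B) = 29.8 — off by 5.80.

W = (0.00, 0.00) ✓; WC at 44.80° ✓; |WC| = 15.90 ✓; ∠WCT = 120.0° ✓; |CT| = 20.90 ✓; ∠CTL = 115.7° ✓; |TL| = 21.60 ✓; ∠TLE = 69.80° ✓; |LE| = 14.10 ✓; ∠LEB = 148.6° ✓; |EB| = 24.00 ✗.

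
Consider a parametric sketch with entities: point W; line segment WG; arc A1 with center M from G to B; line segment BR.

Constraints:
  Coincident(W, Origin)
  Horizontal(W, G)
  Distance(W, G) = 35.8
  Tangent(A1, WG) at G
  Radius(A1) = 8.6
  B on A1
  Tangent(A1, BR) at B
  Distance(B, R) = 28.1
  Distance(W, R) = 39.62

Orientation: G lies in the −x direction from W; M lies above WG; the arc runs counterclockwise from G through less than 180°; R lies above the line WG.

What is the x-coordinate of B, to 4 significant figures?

-27.45

W is at the origin; W and G share the same y with |WG| = 35.8 and G on the −x side, so G = (-35.80, 0.000). Since A1 is tangent to WG there, MG ⟂ WG, so M = G + (0, 8.6) = (-35.80, 8.600). Since MB ⟂ BR (tangency), |MR| = √(8.6² + 28.1²) = 29.39 regardless of where B sits on A1. So R lies on both circle(W, 39.62) and circle(M, 29.39); the above-WG intersection is R = (-20.68, 33.80). B is the foot of the tangent from R: B = (-27.45, 6.526).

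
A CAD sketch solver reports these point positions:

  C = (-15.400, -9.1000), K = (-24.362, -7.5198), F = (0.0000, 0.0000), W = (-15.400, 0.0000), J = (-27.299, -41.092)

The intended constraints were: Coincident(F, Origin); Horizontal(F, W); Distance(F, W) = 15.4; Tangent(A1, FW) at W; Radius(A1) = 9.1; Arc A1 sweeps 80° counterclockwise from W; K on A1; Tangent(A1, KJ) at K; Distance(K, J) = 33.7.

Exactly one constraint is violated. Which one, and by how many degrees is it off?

Tangent(A1, KJ) at K — off by 5.00°.

F = (0.00, 0.00) ✓; F.y = 0.00, W.y = 0.00 ✓; |FW| = 15.40 ✓; ∠(CW, WF) = 90.00° ✓; |CW| = 9.100 ✓; bearing(C→K) − bearing(C→W) = 80.00° ✓; |CK| = 9.100 ✓; ∠(CK, KJ) = 85.00° ✗; |KJ| = 33.70 ✓.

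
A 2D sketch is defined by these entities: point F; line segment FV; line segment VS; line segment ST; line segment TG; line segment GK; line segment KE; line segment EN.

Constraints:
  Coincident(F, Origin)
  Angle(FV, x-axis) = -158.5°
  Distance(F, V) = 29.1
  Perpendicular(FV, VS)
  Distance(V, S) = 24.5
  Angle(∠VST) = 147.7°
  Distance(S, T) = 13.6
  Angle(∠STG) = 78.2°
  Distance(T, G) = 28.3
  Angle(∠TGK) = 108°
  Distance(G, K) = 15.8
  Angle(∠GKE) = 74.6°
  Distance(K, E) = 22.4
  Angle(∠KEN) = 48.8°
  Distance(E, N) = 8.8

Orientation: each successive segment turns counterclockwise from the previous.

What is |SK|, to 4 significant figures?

30.45

∠STG = 78.2° gives TG at 65.60° from the x-axis; with |TG| = 28.3, G = (4.570, -15.72). ∠TGK = 108.0° gives GK at 137.6° from the x-axis; with |GK| = 15.8, K = (-7.098, -5.066). Then |SK| = |K − S| = 30.45.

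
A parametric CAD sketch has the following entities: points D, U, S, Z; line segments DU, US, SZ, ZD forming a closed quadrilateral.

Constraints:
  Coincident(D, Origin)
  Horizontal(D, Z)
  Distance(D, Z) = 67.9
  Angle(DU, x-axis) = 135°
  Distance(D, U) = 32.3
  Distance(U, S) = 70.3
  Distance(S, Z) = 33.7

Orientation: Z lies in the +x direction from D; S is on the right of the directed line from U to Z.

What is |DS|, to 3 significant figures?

39.6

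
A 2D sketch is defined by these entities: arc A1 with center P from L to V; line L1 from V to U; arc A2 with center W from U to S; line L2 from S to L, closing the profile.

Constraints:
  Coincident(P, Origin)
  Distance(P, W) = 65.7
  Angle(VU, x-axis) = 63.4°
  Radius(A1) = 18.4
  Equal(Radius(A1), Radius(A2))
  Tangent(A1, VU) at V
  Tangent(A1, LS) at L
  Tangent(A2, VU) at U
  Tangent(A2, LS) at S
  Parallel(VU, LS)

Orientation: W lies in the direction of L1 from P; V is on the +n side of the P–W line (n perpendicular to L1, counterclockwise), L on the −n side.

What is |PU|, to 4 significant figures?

68.23

Tangency of A1 to both parallel lines with radius 18.4 puts V and L at P ± 18.4·n: V = (-16.45, 8.239), L = (16.45, -8.239). Equal radii place U and S the same way about W: U = W + 18.4·n = (12.97, 66.98), S = W − 18.4·n = (45.87, 50.51). Then |PU| = |U − P| = 68.23.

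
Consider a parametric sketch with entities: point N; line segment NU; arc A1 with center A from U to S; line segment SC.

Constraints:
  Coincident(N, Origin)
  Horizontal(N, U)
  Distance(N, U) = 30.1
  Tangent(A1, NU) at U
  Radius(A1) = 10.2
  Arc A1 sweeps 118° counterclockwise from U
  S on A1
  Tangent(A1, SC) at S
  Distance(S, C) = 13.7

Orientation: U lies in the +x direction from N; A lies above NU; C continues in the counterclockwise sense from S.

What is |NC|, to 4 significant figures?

42.44

N is at the origin; N and U share the same y with |NU| = 30.1 and U on the +x side, so U = (30.10, 0.000). The tangent condition forces AU to be normal to NU, so A = U + (0, 10.2) = (30.10, 10.20). On A1, U sits at bearing -90° from A; a 118° counterclockwise sweep puts S at bearing 28°, so S = A + 10.2·(cos 28°, sin 28°) = (39.11, 14.99). Since A1 is tangent to SC there, AS ⟂ SC, so SC runs along (−sin 28°, cos 28°); with |SC| = 13.7, C = (32.67, 27.08). Then |NC| = |C − N| = 42.44.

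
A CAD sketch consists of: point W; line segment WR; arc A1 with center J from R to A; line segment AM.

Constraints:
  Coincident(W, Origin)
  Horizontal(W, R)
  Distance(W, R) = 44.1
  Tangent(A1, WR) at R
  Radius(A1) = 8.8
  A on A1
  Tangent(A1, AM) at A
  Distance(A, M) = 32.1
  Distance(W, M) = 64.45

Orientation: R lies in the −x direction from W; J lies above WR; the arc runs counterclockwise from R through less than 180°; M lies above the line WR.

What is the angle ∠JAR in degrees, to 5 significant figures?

32.979°

Checks: ∠(JR, RW) = 90.00° ✓; |JR| = 8.800 ✓; |JA| = 8.800 ✓; ∠(JA, AM) = 90.00° ✓; |AM| = 32.10 ✓; |WM| = 64.45 ✓.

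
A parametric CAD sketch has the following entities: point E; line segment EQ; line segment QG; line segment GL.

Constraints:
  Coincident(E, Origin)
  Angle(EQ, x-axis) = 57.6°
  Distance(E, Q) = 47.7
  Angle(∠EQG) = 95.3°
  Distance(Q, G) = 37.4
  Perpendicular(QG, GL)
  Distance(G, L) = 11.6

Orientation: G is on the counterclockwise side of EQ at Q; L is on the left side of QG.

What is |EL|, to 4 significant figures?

55.10

E is at the origin; EQ runs at 57.6° with length 47.7, so Q = 47.7·(cos 57.6°, sin 57.6°) = (25.56, 40.27). ∠EQG = 95.3°, so QG runs at 57.6° + (180° − 95.3°) = 142.3° from the x-axis; with |QG| = 37.4, G = Q + 37.4·(cos 142.3°, sin 142.3°) = (-4.033, 63.15). QG is perpendicular to GL; with |GL| = 11.6 on the left of QG, L = G + 11.6·(-0.6115, -0.7912) = (-11.13, 53.97). Then |EL| = |L − E| = 55.10.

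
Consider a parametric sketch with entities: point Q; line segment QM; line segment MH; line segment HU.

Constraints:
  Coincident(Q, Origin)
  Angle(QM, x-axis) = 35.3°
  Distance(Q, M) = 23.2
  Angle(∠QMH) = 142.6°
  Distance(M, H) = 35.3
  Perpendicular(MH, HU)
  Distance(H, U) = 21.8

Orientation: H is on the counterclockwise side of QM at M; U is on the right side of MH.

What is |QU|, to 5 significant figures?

64.615

∠QMH = 142.6°, so MH runs at 35.3° + (180° − 142.6°) = 72.700° from the x-axis; with |MH| = 35.3, H = M + 35.3·(cos 72.700°, sin 72.700°) = (29.432, 47.109). MH ⟂ HU; with |HU| = 21.8 on the right of MH, U = H + 21.8·(0.95476, -0.29737) = (50.246, 40.627). Then |QU| = |U − Q| = 64.615.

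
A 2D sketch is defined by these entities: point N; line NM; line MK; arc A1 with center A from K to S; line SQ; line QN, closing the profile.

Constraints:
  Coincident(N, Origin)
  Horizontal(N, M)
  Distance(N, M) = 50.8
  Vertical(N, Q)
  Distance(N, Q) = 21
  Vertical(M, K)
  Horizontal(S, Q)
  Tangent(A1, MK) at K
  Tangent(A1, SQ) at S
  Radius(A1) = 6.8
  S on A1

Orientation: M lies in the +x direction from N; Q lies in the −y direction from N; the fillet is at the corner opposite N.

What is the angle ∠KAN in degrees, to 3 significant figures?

162°

N is at the origin; N and M share the same y with |NM| = 50.8 and M on the +x side, so M = (50.8, 0.00). NQ is vertical with |NQ| = 21.0 and Q on the −y side, so Q = (0.00, -21.0). The virtual corner opposite N is at (50.8, -21.0). Since A1 is tangent to MK there, AK ⟂ MK and the tangent condition forces AS to be normal to SQ, with radius 6.8, so the center A sits 6.8 in from both sides at A = (44.0, -14.2). That places the tangent points at K = (50.8, -14.2) on MK and S = (44.0, -21.0) on SQ. Then cos ∠KAN = AK·AN / (|AK||AN|), giving 162°.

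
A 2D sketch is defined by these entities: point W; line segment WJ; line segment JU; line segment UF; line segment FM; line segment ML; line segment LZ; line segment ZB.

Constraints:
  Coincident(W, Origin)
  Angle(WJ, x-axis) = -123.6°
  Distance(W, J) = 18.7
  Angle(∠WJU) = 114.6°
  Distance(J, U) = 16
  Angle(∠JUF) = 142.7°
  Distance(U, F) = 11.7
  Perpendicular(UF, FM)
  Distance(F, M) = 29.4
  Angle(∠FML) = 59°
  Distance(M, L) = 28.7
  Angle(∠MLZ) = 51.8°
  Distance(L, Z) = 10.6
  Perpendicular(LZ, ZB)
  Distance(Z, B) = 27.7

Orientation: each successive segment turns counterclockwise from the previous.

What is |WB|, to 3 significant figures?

17.8

∠MLZ = 51.8° gives LZ at -41.7° from the x-axis; with |LZ| = 10.6, Z = (-0.840, -18.0). LZ is perpendicular to ZB, so ZB runs at 48.3°; with |ZB| = 27.7, B = (17.6, 2.72). Then |WB| = |B − W| = 17.8.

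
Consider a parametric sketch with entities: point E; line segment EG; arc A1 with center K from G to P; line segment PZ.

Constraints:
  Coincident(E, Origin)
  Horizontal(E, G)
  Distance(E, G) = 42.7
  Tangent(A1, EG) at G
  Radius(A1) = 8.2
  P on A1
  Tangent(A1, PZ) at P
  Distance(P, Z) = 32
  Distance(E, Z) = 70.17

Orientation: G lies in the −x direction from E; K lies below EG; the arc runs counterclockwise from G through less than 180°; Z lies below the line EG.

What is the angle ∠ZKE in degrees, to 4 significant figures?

132.5°

Checks: |KP| = 8.200 ✓; ∠(KP, PZ) = 90.00° ✓; |PZ| = 32.00 ✓; |EZ| = 70.17 ✓.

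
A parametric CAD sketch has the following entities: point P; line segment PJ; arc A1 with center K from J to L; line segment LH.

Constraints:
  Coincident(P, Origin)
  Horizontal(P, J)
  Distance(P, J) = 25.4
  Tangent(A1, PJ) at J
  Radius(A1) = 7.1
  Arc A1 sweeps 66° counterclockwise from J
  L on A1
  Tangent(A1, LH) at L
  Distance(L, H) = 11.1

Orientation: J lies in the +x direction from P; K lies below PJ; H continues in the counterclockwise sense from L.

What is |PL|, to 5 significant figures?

19.377

Since A1 is tangent to PJ there, KJ ⟂ PJ, so K = J + (0, -7.1) = (25.400, -7.1000). On A1, J sits at bearing 90° from K; a 66° counterclockwise sweep puts L at bearing 156°, so L = K + 7.1·(cos 156°, sin 156°) = (18.914, -4.2122). Then |PL| = |L − P| = 19.377.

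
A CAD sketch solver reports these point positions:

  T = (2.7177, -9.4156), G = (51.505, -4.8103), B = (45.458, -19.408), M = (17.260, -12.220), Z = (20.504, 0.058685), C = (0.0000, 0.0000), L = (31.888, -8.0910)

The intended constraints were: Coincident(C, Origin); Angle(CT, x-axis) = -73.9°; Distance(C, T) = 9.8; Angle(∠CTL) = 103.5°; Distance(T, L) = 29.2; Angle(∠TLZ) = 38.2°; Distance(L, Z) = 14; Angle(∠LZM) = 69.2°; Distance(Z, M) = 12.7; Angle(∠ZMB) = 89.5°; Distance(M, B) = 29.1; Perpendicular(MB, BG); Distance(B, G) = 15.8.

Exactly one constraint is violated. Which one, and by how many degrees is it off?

Perpendicular(MB, BG) — off by 8.20°.

C = (0.00, 0.00) ✓; CT at -73.90° ✓; |CT| = 9.800 ✓; ∠CTL = 103.5° ✓; |TL| = 29.20 ✓; ∠TLZ = 38.20° ✓; |LZ| = 14.00 ✓; ∠LZM = 69.20° ✓; |ZM| = 12.70 ✓; ∠ZMB = 89.50° ✓; |MB| = 29.10 ✓; ∠(MB, BG) = 81.80° ✗; |BG| = 15.80 ✓.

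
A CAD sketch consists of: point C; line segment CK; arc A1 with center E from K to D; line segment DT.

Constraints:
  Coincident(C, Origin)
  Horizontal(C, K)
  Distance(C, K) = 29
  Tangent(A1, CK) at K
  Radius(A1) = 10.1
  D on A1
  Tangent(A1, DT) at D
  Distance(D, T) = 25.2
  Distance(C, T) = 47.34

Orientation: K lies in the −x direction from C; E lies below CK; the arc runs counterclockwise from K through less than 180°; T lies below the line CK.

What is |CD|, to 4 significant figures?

40.80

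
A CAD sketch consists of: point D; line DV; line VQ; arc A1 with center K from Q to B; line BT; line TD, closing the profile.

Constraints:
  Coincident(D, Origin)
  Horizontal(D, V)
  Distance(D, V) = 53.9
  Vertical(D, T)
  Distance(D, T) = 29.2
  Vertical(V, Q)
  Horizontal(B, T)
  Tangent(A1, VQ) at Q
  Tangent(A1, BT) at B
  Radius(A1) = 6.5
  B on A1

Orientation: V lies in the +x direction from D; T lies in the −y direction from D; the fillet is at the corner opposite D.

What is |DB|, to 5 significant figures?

55.672

D is at the origin; D and V share the same y with |DV| = 53.9 and V on the +x side, so V = (53.900, 0.0000). DT is vertical with |DT| = 29.2 and T on the −y side, so T = (0.0000, -29.200). The virtual corner opposite D is at (53.900, -29.200). The tangent condition forces KQ to be normal to VQ and A1 meets BT tangentially, so KB is at right angles to BT, with radius 6.5, so the center K sits 6.5 in from both sides at K = (47.400, -22.700). That places the tangent points at Q = (53.900, -22.700) on VQ and B = (47.400, -29.200) on BT. Then |DB| = |B − D| = 55.672.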